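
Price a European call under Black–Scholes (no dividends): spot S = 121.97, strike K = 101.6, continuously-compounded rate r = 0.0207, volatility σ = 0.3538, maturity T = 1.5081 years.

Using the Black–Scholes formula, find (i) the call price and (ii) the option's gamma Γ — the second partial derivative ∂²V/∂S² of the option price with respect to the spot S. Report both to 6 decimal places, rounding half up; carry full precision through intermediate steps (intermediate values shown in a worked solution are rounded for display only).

price = 32.909808
Γ = 0.005852

σ√T = 0.3538·√1.5081 = 0.434483
d₁ = (ln(S/K) + (r+σ²/2)T) / (σ√T) = (ln(121.97/101.6) + (0.0207+0.3538²/2)·1.5081) / 0.434483 = (0.182732 + 0.125605) / 0.434483 = 0.709664
d₂ = d₁ − σ√T = 0.709664 − 0.434483 = 0.275181
e^{−rT} = e^{−0.0207·1.5081} = 0.969265
N(d₁) = 0.761044,  N(d₂) = 0.608411
Call price V = S·N(d₁) − K·e^{−rT}·N(d₂) = 92.824506 − 59.914698 = 32.909808
φ(d₁) = (1/√(2π))·e^{−d₁²/2} = 0.310134
Γ = φ(d₁) / (S·σ·√T) = 0.005852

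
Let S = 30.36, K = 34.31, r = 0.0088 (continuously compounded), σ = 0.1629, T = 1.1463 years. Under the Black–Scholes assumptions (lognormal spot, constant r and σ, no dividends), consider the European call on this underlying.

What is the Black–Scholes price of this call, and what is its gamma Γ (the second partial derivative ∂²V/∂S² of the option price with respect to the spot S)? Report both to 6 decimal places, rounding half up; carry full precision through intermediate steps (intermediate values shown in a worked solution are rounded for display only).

price = 0.877854
Γ = 0.064543

σ√T = 0.1629·√1.1463 = 0.174410
d₁ = (ln(S/K) + (r+σ²/2)T) / (σ√T) = (ln(30.36/34.31) + (0.0088+0.1629²/2)·1.1463) / 0.174410 = (-0.122311 + 0.025297) / 0.174410 = -0.556243
d₂ = d₁ − σ√T = -0.556243 − 0.174410 = -0.730653
e^{−rT} = e^{−0.0088·1.1463} = 0.989963
N(d₁) = 0.289022,  N(d₂) = 0.232496
Call price V = S·N(d₁) − K·e^{−rT}·N(d₂) = 8.774717 − 7.896863 = 0.877854
φ(d₁) = (1/√(2π))·e^{−d₁²/2} = 0.341762
Γ = φ(d₁) / (S·σ·√T) = 0.064543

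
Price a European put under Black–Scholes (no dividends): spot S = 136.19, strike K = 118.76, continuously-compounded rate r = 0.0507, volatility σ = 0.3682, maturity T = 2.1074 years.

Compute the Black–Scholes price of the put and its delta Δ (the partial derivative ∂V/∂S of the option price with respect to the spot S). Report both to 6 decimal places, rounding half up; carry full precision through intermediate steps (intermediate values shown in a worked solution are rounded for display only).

σ√T = 0.3682·√2.1074 = 0.534512
d₁ = (ln(S/K) + (r+σ²/2)T) / (σ√T) = (ln(136.19/118.76) + (0.0507+0.3682²/2)·2.1074) / 0.534512 = (0.136946 + 0.249697) / 0.534512 = 0.723357
d₂ = d₁ − σ√T = 0.723357 − 0.534512 = 0.188845
e^{−rT} = e^{−0.0507·2.1074} = 0.898665
N(−d₁) = 0.234730,  N(−d₂) = 0.425107
Put price V = K·e^{−rT}·N(−d₂) − S·N(−d₁) = 45.369727 − 31.967912 = 13.401816
Δ = −N(−d₁) = -0.234730

price = 13.401816
Δ = -0.234730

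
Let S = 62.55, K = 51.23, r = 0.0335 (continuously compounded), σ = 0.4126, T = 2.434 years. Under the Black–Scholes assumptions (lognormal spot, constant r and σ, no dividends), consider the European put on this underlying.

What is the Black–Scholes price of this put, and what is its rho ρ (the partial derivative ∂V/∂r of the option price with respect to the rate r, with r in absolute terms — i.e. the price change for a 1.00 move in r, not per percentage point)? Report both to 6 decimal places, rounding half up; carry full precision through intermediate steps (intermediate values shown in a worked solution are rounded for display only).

price = 7.435684
ρ = -52.205671

σ√T = 0.4126·√2.434 = 0.643709
d₁ = (ln(S/K) + (r+σ²/2)T) / (σ√T) = (ln(62.55/51.23) + (0.0335+0.4126²/2)·2.434) / 0.643709 = (0.199641 + 0.288720) / 0.643709 = 0.758667
d₂ = d₁ − σ√T = 0.758667 − 0.643709 = 0.114958
e^{−rT} = e^{−0.0335·2.434} = 0.921697
N(−d₁) = 0.224026,  N(−d₂) = 0.454239
Put price V = K·e^{−rT}·N(−d₂) − S·N(−d₁) = 21.448509 − 14.012825 = 7.435684
ρ = −K·T·e^{−rT}·N(−d₂) = -52.205671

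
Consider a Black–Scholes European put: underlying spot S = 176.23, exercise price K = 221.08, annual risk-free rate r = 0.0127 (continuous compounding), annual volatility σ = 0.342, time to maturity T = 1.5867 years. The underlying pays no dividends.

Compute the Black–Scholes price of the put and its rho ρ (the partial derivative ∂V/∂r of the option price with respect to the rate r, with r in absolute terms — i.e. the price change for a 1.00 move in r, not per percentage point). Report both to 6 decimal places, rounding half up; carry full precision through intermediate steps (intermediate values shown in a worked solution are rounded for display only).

σ√T = 0.342·√1.5867 = 0.430798
d₁ = (ln(S/K) + (r+σ²/2)T) / (σ√T) = (ln(176.23/221.08) + (0.0127+0.342²/2)·1.5867) / 0.430798 = (-0.226735 + 0.112944) / 0.430798 = -0.264138
d₂ = d₁ − σ√T = -0.264138 − 0.430798 = -0.694936
e^{−rT} = e^{−0.0127·1.5867} = 0.980051
N(−d₁) = 0.604163,  N(−d₂) = 0.756452
Put price V = K·e^{−rT}·N(−d₂) − S·N(−d₁) = 163.900210 − 106.471699 = 57.428511
ρ = −K·T·e^{−rT}·N(−d₂) = -260.060463

price = 57.428511
ρ = -260.060463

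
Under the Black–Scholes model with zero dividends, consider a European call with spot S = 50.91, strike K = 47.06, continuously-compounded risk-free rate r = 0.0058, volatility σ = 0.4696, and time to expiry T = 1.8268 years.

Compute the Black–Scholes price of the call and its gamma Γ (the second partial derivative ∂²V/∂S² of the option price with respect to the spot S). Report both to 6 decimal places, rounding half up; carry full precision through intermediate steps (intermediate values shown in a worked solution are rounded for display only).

price = 14.425396
Γ = 0.011117

σ√T = 0.4696·√1.8268 = 0.634707
d₁ = (ln(S/K) + (r+σ²/2)T) / (σ√T) = (ln(50.91/47.06) + (0.0058+0.4696²/2)·1.8268) / 0.634707 = (0.078636 + 0.212022) / 0.634707 = 0.457940
d₂ = d₁ − σ√T = 0.457940 − 0.634707 = -0.176767
e^{−rT} = e^{−0.0058·1.8268} = 0.989460
N(d₁) = 0.676502,  N(d₂) = 0.429846
Call price V = S·N(d₁) − K·e^{−rT}·N(d₂) = 34.440736 − 20.015340 = 14.425396
φ(d₁) = (1/√(2π))·e^{−d₁²/2} = 0.359230
Γ = φ(d₁) / (S·σ·√T) = 0.011117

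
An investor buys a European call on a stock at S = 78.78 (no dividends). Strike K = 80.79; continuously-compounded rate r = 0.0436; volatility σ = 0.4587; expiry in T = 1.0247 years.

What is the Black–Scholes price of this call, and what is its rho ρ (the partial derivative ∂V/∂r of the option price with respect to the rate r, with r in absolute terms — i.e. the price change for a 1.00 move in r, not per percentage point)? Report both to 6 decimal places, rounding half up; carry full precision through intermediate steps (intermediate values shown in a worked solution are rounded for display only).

price = 15.096099
ρ = 33.612794

σ√T = 0.4587·√1.0247 = 0.464330
d₁ = (ln(S/K) + (r+σ²/2)T) / (σ√T) = (ln(78.78/80.79) + (0.0436+0.4587²/2)·1.0247) / 0.464330 = (-0.025194 + 0.152478) / 0.464330 = 0.274124
d₂ = d₁ − σ√T = 0.274124 − 0.464330 = -0.190206
e^{−rT} = e^{−0.0436·1.0247} = 0.956306
N(d₁) = 0.608005,  N(d₂) = 0.424574
Call price V = S·N(d₁) − K·e^{−rT}·N(d₂) = 47.898669 − 32.802570 = 15.096099
ρ = K·T·e^{−rT}·N(d₂) = 33.612794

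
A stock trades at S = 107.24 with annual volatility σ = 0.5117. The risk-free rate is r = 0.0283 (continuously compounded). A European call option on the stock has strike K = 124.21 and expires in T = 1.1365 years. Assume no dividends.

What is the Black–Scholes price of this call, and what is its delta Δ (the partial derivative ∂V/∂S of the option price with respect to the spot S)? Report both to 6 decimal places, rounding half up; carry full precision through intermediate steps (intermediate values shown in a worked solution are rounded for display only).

σ√T = 0.5117·√1.1365 = 0.545507
d₁ = (ln(S/K) + (r+σ²/2)T) / (σ√T) = (ln(107.24/124.21) + (0.0283+0.5117²/2)·1.1365) / 0.545507 = (-0.146904 + 0.180952) / 0.545507 = 0.062414
d₂ = d₁ − σ√T = 0.062414 − 0.545507 = -0.483093
e^{−rT} = e^{−0.0283·1.1365} = 0.968349
N(d₁) = 0.524884,  N(d₂) = 0.314515
Call price V = S·N(d₁) − K·e^{−rT}·N(d₂) = 56.288509 − 37.829427 = 18.459082
Δ = N(d₁) = 0.524884

price = 18.459082
Δ = 0.524884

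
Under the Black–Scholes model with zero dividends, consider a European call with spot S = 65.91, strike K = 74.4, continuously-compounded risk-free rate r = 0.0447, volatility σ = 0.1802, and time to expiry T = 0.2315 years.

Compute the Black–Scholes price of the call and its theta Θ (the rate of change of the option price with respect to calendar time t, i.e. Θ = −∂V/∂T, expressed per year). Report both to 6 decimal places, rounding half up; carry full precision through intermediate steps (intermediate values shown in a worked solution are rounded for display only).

σ√T = 0.1802·√0.2315 = 0.086702
d₁ = (ln(S/K) + (r+σ²/2)T) / (σ√T) = (ln(65.91/74.4) + (0.0447+0.1802²/2)·0.2315) / 0.086702 = (-0.121166 + 0.014107) / 0.086702 = -1.234790
d₂ = d₁ − σ√T = -1.234790 − 0.086702 = -1.321493
e^{−rT} = e^{−0.0447·0.2315} = 0.989705
N(d₁) = 0.108454,  N(d₂) = 0.093169
Call price V = S·N(d₁) − K·e^{−rT}·N(d₂) = 7.148221 − 6.860383 = 0.287838
φ(d₁) = (1/√(2π))·e^{−d₁²/2} = 0.186133
Θ = −S·φ(d₁)·σ/(2√T) − r·K·e^{−rT}·N(d₂) = −2.297337 − 0.306659 = -2.603996

price = 0.287838
Θ = -2.603996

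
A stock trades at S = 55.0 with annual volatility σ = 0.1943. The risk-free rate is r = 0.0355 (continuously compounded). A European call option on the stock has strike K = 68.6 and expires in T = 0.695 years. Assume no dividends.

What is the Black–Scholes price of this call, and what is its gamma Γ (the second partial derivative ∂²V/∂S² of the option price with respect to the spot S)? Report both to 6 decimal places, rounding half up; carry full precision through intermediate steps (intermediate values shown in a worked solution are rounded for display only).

σ√T = 0.1943·√0.695 = 0.161981
d₁ = (ln(S/K) + (r+σ²/2)T) / (σ√T) = (ln(55.0/68.6) + (0.0355+0.1943²/2)·0.695) / 0.161981 = (-0.220959 + 0.037791) / 0.161981 = -1.130795
d₂ = d₁ − σ√T = -1.130795 − 0.161981 = -1.292777
e^{−rT} = e^{−0.0355·0.695} = 0.975629
N(d₁) = 0.129071,  N(d₂) = 0.098044
Call price V = S·N(d₁) − K·e^{−rT}·N(d₂) = 7.098882 − 6.561914 = 0.536969
φ(d₁) = (1/√(2π))·e^{−d₁²/2} = 0.210496
Γ = φ(d₁) / (S·σ·√T) = 0.023627

price = 0.536969
Γ = 0.023627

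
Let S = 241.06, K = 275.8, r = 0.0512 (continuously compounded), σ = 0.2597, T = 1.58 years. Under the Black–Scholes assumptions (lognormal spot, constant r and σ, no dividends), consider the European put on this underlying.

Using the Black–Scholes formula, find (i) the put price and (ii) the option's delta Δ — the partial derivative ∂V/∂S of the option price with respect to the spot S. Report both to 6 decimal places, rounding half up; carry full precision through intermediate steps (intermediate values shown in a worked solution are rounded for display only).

price = 39.200961
Δ = -0.500554

σ√T = 0.2597·√1.58 = 0.326438
d₁ = (ln(S/K) + (r+σ²/2)T) / (σ√T) = (ln(241.06/275.8) + (0.0512+0.2597²/2)·1.58) / 0.326438 = (-0.134630 + 0.134177) / 0.326438 = -0.001389
d₂ = d₁ − σ√T = -0.001389 − 0.326438 = -0.327826
e^{−rT} = e^{−0.0512·1.58} = 0.922290
N(−d₁) = 0.500554,  N(−d₂) = 0.628479
Put price V = K·e^{−rT}·N(−d₂) − S·N(−d₁) = 159.864494 − 120.663534 = 39.200961
Δ = −N(−d₁) = -0.500554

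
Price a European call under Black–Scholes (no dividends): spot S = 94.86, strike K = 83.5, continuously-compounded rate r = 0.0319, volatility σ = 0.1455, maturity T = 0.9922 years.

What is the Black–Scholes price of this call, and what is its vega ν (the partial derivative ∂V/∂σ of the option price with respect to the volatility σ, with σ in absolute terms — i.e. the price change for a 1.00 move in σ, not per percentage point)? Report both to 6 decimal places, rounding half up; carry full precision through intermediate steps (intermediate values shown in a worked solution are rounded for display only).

σ√T = 0.1455·√0.9922 = 0.144931
d₁ = (ln(S/K) + (r+σ²/2)T) / (σ√T) = (ln(94.86/83.5) + (0.0319+0.1455²/2)·0.9922) / 0.144931 = (0.127555 + 0.042154) / 0.144931 = 1.170962
d₂ = d₁ − σ√T = 1.170962 − 0.144931 = 1.026031
e^{−rT} = e^{−0.0319·0.9922} = 0.968844
N(d₁) = 0.879193,  N(d₂) = 0.847561
Call price V = S·N(d₁) − K·e^{−rT}·N(d₂) = 83.400248 − 68.566461 = 14.833787
φ(d₁) = (1/√(2π))·e^{−d₁²/2} = 0.200987
ν = S·φ(d₁)·√T = 18.991132

price = 14.833787
ν = 18.991132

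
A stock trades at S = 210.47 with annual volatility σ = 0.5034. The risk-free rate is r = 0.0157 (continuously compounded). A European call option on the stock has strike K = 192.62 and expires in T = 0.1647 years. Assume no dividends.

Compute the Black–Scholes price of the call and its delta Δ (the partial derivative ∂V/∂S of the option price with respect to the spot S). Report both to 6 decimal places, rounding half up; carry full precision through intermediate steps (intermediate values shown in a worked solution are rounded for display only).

price = 27.150039
Δ = 0.708362

σ√T = 0.5034·√0.1647 = 0.204296
d₁ = (ln(S/K) + (r+σ²/2)T) / (σ√T) = (ln(210.47/192.62) + (0.0157+0.5034²/2)·0.1647) / 0.204296 = (0.088624 + 0.023454) / 0.204296 = 0.548606
d₂ = d₁ − σ√T = 0.548606 − 0.204296 = 0.344310
e^{−rT} = e^{−0.0157·0.1647} = 0.997418
N(d₁) = 0.708362,  N(d₂) = 0.634693
Call price V = S·N(d₁) − K·e^{−rT}·N(d₂) = 149.088954 − 121.938915 = 27.150039
Δ = N(d₁) = 0.708362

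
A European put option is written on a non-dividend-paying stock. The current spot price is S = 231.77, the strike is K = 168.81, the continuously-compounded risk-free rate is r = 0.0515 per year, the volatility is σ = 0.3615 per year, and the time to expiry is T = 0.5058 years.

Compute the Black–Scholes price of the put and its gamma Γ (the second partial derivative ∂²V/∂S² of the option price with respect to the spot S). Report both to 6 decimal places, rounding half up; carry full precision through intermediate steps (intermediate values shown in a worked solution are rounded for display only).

σ√T = 0.3615·√0.5058 = 0.257097
d₁ = (ln(S/K) + (r+σ²/2)T) / (σ√T) = (ln(231.77/168.81) + (0.0515+0.3615²/2)·0.5058) / 0.257097 = (0.316972 + 0.059098) / 0.257097 = 1.462753
d₂ = d₁ − σ√T = 1.462753 − 0.257097 = 1.205655
e^{−rT} = e^{−0.0515·0.5058} = 0.974288
N(−d₁) = 0.071768,  N(−d₂) = 0.113975
Put price V = K·e^{−rT}·N(−d₂) − S·N(−d₁) = 18.745449 − 16.633563 = 2.111886
φ(d₁) = (1/√(2π))·e^{−d₁²/2} = 0.136865
Γ = φ(d₁) / (S·σ·√T) = 0.002297

price = 2.111886
Γ = 0.002297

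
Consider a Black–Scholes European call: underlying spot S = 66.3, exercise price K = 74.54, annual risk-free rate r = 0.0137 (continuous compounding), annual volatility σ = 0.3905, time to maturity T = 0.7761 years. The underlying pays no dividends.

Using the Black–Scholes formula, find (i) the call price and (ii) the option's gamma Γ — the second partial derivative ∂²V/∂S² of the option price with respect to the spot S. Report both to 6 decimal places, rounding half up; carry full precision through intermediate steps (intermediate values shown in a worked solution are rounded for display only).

price = 6.287303
Γ = 0.017326

σ√T = 0.3905·√0.7761 = 0.344017
d₁ = (ln(S/K) + (r+σ²/2)T) / (σ√T) = (ln(66.3/74.54) + (0.0137+0.3905²/2)·0.7761) / 0.344017 = (-0.117146 + 0.069806) / 0.344017 = -0.137608
d₂ = d₁ − σ√T = -0.137608 − 0.344017 = -0.481625
e^{−rT} = e^{−0.0137·0.7761} = 0.989424
N(d₁) = 0.445275,  N(d₂) = 0.315036
Call price V = S·N(d₁) − K·e^{−rT}·N(d₂) = 29.521733 − 23.234430 = 6.287303
φ(d₁) = (1/√(2π))·e^{−d₁²/2} = 0.395183
Γ = φ(d₁) / (S·σ·√T) = 0.017326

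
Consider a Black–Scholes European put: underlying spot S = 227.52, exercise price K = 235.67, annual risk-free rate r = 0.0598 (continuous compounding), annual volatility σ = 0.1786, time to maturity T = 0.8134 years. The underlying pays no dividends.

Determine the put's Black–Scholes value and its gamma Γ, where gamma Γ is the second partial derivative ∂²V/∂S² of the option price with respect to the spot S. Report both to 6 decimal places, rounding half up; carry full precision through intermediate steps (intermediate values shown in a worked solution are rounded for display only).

price = 13.038131
Γ = 0.010740

σ√T = 0.1786·√0.8134 = 0.161077
d₁ = (ln(S/K) + (r+σ²/2)T) / (σ√T) = (ln(227.52/235.67) + (0.0598+0.1786²/2)·0.8134) / 0.161077 = (-0.035194 + 0.061614) / 0.161077 = 0.164020
d₂ = d₁ − σ√T = 0.164020 − 0.161077 = 0.002943
e^{−rT} = e^{−0.0598·0.8134} = 0.952523
N(−d₁) = 0.434858,  N(−d₂) = 0.498826
Put price V = K·e^{−rT}·N(−d₂) − S·N(−d₁) = 111.976957 − 98.938826 = 13.038131
φ(d₁) = (1/√(2π))·e^{−d₁²/2} = 0.393612
Γ = φ(d₁) / (S·σ·√T) = 0.010740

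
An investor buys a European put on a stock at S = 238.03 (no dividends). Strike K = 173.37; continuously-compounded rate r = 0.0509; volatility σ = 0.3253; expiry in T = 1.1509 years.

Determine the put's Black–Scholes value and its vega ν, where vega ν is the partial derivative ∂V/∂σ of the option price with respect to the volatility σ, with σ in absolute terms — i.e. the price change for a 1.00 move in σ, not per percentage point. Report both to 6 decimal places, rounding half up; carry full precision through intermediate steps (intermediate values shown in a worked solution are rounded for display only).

price = 4.902773
ν = 46.604880

σ√T = 0.3253·√1.1509 = 0.348982
d₁ = (ln(S/K) + (r+σ²/2)T) / (σ√T) = (ln(238.03/173.37) + (0.0509+0.3253²/2)·1.1509) / 0.348982 = (0.316969 + 0.119475) / 0.348982 = 1.250620
d₂ = d₁ − σ√T = 1.250620 − 0.348982 = 0.901638
e^{−rT} = e^{−0.0509·1.1509} = 0.943102
N(−d₁) = 0.105537,  N(−d₂) = 0.183625
Put price V = K·e^{−rT}·N(−d₂) − S·N(−d₁) = 30.023649 − 25.120876 = 4.902773
φ(d₁) = (1/√(2π))·e^{−d₁²/2} = 0.182508
ν = S·φ(d₁)·√T = 46.604880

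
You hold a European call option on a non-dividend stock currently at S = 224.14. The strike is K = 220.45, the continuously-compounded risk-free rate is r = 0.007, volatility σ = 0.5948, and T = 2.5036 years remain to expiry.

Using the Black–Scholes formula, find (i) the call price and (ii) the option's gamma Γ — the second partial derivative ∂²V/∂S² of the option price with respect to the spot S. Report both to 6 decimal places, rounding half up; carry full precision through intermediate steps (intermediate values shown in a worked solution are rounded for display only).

σ√T = 0.5948·√2.5036 = 0.941138
d₁ = (ln(S/K) + (r+σ²/2)T) / (σ√T) = (ln(224.14/220.45) + (0.007+0.5948²/2)·2.5036) / 0.941138 = (0.016600 + 0.460396) / 0.941138 = 0.506829
d₂ = d₁ − σ√T = 0.506829 − 0.941138 = -0.434310
e^{−rT} = e^{−0.007·2.5036} = 0.982627
N(d₁) = 0.693862,  N(d₂) = 0.332032
Call price V = S·N(d₁) − K·e^{−rT}·N(d₂) = 155.522329 − 71.924800 = 83.597529
φ(d₁) = (1/√(2π))·e^{−d₁²/2} = 0.350857
Γ = φ(d₁) / (S·σ·√T) = 0.001663

price = 83.597529
Γ = 0.001663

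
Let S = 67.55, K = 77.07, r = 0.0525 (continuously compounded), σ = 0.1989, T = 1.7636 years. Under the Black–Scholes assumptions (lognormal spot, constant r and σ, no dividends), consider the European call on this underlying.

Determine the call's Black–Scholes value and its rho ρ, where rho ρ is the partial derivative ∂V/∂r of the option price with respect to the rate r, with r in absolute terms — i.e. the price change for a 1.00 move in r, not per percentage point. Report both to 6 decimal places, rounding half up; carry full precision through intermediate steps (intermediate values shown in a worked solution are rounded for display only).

σ√T = 0.1989·√1.7636 = 0.264140
d₁ = (ln(S/K) + (r+σ²/2)T) / (σ√T) = (ln(67.55/77.07) + (0.0525+0.1989²/2)·1.7636) / 0.264140 = (-0.131846 + 0.127474) / 0.264140 = -0.016552
d₂ = d₁ − σ√T = -0.016552 − 0.264140 = -0.280692
e^{−rT} = e^{−0.0525·1.7636} = 0.911568
N(d₁) = 0.493397,  N(d₂) = 0.389473
Call price V = S·N(d₁) − K·e^{−rT}·N(d₂) = 33.328977 − 27.362272 = 5.966705
ρ = K·T·e^{−rT}·N(d₂) = 48.256103

price = 5.966705
ρ = 48.256103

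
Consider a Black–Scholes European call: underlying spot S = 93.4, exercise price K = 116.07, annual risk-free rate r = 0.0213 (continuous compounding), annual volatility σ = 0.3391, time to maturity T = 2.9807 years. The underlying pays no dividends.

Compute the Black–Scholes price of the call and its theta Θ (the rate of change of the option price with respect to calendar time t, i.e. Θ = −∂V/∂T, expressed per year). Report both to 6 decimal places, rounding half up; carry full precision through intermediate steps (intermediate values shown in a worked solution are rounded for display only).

price = 16.304817
Θ = -4.328854

σ√T = 0.3391·√2.9807 = 0.585446
d₁ = (ln(S/K) + (r+σ²/2)T) / (σ√T) = (ln(93.4/116.07) + (0.0213+0.3391²/2)·2.9807) / 0.585446 = (-0.217302 + 0.234862) / 0.585446 = 0.029995
d₂ = d₁ − σ√T = 0.029995 − 0.585446 = -0.555451
e^{−rT} = e^{−0.0213·2.9807} = 0.938485
N(d₁) = 0.511964,  N(d₂) = 0.289293
Call price V = S·N(d₁) − K·e^{−rT}·N(d₂) = 47.817477 − 31.512660 = 16.304817
φ(d₁) = (1/√(2π))·e^{−d₁²/2} = 0.398763
Θ = −S·φ(d₁)·σ/(2√T) − r·K·e^{−rT}·N(d₂) = −3.657634 − 0.671220 = -4.328854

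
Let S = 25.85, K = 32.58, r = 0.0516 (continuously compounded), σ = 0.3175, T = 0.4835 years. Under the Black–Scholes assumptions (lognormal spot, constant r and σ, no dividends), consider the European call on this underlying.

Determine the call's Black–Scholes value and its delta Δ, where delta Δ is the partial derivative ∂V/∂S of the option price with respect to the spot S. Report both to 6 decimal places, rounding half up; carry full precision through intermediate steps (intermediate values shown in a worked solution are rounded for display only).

price = 0.593392
Δ = 0.204771

σ√T = 0.3175·√0.4835 = 0.220771
d₁ = (ln(S/K) + (r+σ²/2)T) / (σ√T) = (ln(25.85/32.58) + (0.0516+0.3175²/2)·0.4835) / 0.220771 = (-0.231388 + 0.049319) / 0.220771 = -0.824699
d₂ = d₁ − σ√T = -0.824699 − 0.220771 = -1.045469
e^{−rT} = e^{−0.0516·0.4835} = 0.975360
N(d₁) = 0.204771,  N(d₂) = 0.147903
Call price V = S·N(d₁) − K·e^{−rT}·N(d₂) = 5.293340 − 4.699948 = 0.593392
Δ = N(d₁) = 0.204771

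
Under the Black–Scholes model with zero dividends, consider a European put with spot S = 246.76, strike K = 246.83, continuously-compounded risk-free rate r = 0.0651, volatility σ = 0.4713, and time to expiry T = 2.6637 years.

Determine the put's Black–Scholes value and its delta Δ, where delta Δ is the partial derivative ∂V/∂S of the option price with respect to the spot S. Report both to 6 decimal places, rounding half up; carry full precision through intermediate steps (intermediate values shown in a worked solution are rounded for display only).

price = 50.037306
Δ = -0.271040

σ√T = 0.4713·√2.6637 = 0.769201
d₁ = (ln(S/K) + (r+σ²/2)T) / (σ√T) = (ln(246.76/246.83) + (0.0651+0.4713²/2)·2.6637) / 0.769201 = (-0.000284 + 0.469242) / 0.769201 = 0.609670
d₂ = d₁ − σ√T = 0.609670 − 0.769201 = -0.159532
e^{−rT} = e^{−0.0651·2.6637} = 0.840795
N(−d₁) = 0.271040,  N(−d₂) = 0.563375
Put price V = K·e^{−rT}·N(−d₂) − S·N(−d₁) = 116.919230 − 66.881924 = 50.037306
Δ = −N(−d₁) = -0.271040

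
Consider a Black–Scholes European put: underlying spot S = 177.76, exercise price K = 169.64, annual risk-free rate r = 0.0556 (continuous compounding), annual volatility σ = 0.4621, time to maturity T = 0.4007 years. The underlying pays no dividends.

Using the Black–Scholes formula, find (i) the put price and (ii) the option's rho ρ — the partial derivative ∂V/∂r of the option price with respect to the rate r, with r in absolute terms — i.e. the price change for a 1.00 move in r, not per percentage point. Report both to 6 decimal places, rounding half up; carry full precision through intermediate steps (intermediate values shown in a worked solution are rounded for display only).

σ√T = 0.4621·√0.4007 = 0.292513
d₁ = (ln(S/K) + (r+σ²/2)T) / (σ√T) = (ln(177.76/169.64) + (0.0556+0.4621²/2)·0.4007) / 0.292513 = (0.046756 + 0.065061) / 0.292513 = 0.382262
d₂ = d₁ − σ√T = 0.382262 − 0.292513 = 0.089749
e^{−rT} = e^{−0.0556·0.4007} = 0.977967
N(−d₁) = 0.351134,  N(−d₂) = 0.464243
Put price V = K·e^{−rT}·N(−d₂) − S·N(−d₁) = 77.019103 − 62.417495 = 14.601607
ρ = −K·T·e^{−rT}·N(−d₂) = -30.861554

price = 14.601607
ρ = -30.861554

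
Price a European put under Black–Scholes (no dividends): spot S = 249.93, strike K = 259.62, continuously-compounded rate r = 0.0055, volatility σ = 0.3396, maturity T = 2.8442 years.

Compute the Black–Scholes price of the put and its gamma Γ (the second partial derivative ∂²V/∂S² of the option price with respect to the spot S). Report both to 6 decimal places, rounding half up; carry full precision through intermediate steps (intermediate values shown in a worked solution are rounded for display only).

σ√T = 0.3396·√2.8442 = 0.572727
d₁ = (ln(S/K) + (r+σ²/2)T) / (σ√T) = (ln(249.93/259.62) + (0.0055+0.3396²/2)·2.8442) / 0.572727 = (-0.038038 + 0.179651) / 0.572727 = 0.247261
d₂ = d₁ − σ√T = 0.247261 − 0.572727 = -0.325466
e^{−rT} = e^{−0.0055·2.8442} = 0.984479
N(−d₁) = 0.402353,  N(−d₂) = 0.627586
Put price V = K·e^{−rT}·N(−d₂) − S·N(−d₁) = 160.404869 − 100.560107 = 59.844762
φ(d₁) = (1/√(2π))·e^{−d₁²/2} = 0.386932
Γ = φ(d₁) / (S·σ·√T) = 0.002703

price = 59.844762
Γ = 0.002703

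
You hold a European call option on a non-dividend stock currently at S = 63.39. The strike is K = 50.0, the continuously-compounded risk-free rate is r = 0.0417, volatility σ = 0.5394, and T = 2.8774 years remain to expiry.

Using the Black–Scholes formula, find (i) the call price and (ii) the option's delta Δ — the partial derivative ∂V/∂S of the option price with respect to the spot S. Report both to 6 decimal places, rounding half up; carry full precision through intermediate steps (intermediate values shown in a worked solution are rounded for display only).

price = 29.835698
Δ = 0.801769

σ√T = 0.5394·√2.8774 = 0.914979
d₁ = (ln(S/K) + (r+σ²/2)T) / (σ√T) = (ln(63.39/50.0) + (0.0417+0.5394²/2)·2.8774) / 0.914979 = (0.237283 + 0.538581) / 0.914979 = 0.847958
d₂ = d₁ − σ√T = 0.847958 − 0.914979 = -0.067021
e^{−rT} = e^{−0.0417·2.8774} = 0.886931
N(d₁) = 0.801769,  N(d₂) = 0.473283
Call price V = S·N(d₁) − K·e^{−rT}·N(d₂) = 50.824161 − 20.988463 = 29.835698
Δ = N(d₁) = 0.801769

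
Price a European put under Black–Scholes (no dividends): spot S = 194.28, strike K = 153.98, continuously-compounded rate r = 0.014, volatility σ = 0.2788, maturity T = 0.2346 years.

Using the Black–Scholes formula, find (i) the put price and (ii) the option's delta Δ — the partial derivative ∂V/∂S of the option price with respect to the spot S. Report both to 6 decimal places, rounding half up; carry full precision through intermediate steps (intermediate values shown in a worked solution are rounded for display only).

σ√T = 0.2788·√0.2346 = 0.135038
d₁ = (ln(S/K) + (r+σ²/2)T) / (σ√T) = (ln(194.28/153.98) + (0.014+0.2788²/2)·0.2346) / 0.135038 = (0.232478 + 0.012402) / 0.135038 = 1.813410
d₂ = d₁ − σ√T = 1.813410 − 0.135038 = 1.678372
e^{−rT} = e^{−0.014·0.2346} = 0.996721
N(−d₁) = 0.034884,  N(−d₂) = 0.046637
Put price V = K·e^{−rT}·N(−d₂) − S·N(−d₁) = 7.157654 − 6.777316 = 0.380338
Δ = −N(−d₁) = -0.034884

price = 0.380338
Δ = -0.034884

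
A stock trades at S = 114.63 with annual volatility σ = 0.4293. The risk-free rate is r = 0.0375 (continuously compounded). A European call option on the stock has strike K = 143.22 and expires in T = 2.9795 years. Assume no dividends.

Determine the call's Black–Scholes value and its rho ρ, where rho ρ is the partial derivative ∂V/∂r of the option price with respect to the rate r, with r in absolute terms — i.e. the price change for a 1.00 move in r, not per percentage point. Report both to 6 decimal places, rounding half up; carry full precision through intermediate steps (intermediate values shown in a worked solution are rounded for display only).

σ√T = 0.4293·√2.9795 = 0.741025
d₁ = (ln(S/K) + (r+σ²/2)T) / (σ√T) = (ln(114.63/143.22) + (0.0375+0.4293²/2)·2.9795) / 0.741025 = (-0.222672 + 0.386290) / 0.741025 = 0.220799
d₂ = d₁ − σ√T = 0.220799 − 0.741025 = -0.520225
e^{−rT} = e^{−0.0375·2.9795} = 0.894285
N(d₁) = 0.587376,  N(d₂) = 0.301453
Call price V = S·N(d₁) − K·e^{−rT}·N(d₂) = 67.330862 − 38.609961 = 28.720902
ρ = K·T·e^{−rT}·N(d₂) = 115.038378

price = 28.720902
ρ = 115.038378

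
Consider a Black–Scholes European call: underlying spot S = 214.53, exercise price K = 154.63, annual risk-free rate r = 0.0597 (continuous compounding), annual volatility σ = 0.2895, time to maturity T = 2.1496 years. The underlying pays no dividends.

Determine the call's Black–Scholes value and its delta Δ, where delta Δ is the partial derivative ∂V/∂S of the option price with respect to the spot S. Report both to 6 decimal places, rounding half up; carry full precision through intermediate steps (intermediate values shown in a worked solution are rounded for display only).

price = 83.686244
Δ = 0.900771

σ√T = 0.2895·√2.1496 = 0.424451
d₁ = (ln(S/K) + (r+σ²/2)T) / (σ√T) = (ln(214.53/154.63) + (0.0597+0.2895²/2)·2.1496) / 0.424451 = (0.327414 + 0.218410) / 0.424451 = 1.285955
d₂ = d₁ − σ√T = 1.285955 − 0.424451 = 0.861504
e^{−rT} = e^{−0.0597·2.1496} = 0.879562
N(d₁) = 0.900771,  N(d₂) = 0.805520
Call price V = S·N(d₁) − K·e^{−rT}·N(d₂) = 193.242331 − 109.556087 = 83.686244
Δ = N(d₁) = 0.900771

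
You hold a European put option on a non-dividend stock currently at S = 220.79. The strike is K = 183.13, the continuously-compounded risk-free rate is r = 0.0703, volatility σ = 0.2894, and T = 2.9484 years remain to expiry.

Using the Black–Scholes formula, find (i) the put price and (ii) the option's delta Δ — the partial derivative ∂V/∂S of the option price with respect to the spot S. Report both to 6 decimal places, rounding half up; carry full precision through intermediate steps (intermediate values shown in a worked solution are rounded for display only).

price = 10.757488
Δ = -0.148725

σ√T = 0.2894·√2.9484 = 0.496926
d₁ = (ln(S/K) + (r+σ²/2)T) / (σ√T) = (ln(220.79/183.13) + (0.0703+0.2894²/2)·2.9484) / 0.496926 = (0.187016 + 0.330740) / 0.496926 = 1.041918
d₂ = d₁ − σ√T = 1.041918 − 0.496926 = 0.544992
e^{−rT} = e^{−0.0703·2.9484} = 0.812798
N(−d₁) = 0.148725,  N(−d₂) = 0.292880
Put price V = K·e^{−rT}·N(−d₂) − S·N(−d₁) = 43.594464 − 32.836976 = 10.757488
Δ = −N(−d₁) = -0.148725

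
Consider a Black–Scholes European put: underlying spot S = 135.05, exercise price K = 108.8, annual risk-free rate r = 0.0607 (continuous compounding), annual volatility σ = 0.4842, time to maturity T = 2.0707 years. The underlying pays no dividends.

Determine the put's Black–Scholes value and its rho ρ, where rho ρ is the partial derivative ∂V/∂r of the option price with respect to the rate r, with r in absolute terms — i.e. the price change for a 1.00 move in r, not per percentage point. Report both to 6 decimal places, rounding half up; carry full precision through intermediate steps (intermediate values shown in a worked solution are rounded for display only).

σ√T = 0.4842·√2.0707 = 0.696760
d₁ = (ln(S/K) + (r+σ²/2)T) / (σ√T) = (ln(135.05/108.8) + (0.0607+0.4842²/2)·2.0707) / 0.696760 = (0.216134 + 0.368429) / 0.696760 = 0.838972
d₂ = d₁ − σ√T = 0.838972 − 0.696760 = 0.142212
e^{−rT} = e^{−0.0607·2.0707} = 0.881887
N(−d₁) = 0.200742,  N(−d₂) = 0.443456
Put price V = K·e^{−rT}·N(−d₂) − S·N(−d₁) = 42.549309 − 27.110259 = 15.439050
ρ = −K·T·e^{−rT}·N(−d₂) = -88.106854

price = 15.439050
ρ = -88.106854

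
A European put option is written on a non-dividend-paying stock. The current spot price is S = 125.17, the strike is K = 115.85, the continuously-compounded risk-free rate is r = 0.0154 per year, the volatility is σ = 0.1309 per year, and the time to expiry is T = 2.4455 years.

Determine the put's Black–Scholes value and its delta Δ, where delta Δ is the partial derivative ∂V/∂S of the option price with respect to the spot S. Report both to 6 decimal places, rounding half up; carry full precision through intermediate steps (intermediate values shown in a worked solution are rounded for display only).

price = 4.326450
Δ = -0.253242

σ√T = 0.1309·√2.4455 = 0.204703
d₁ = (ln(S/K) + (r+σ²/2)T) / (σ√T) = (ln(125.17/115.85) + (0.0154+0.1309²/2)·2.4455) / 0.204703 = (0.077377 + 0.058612) / 0.204703 = 0.664324
d₂ = d₁ − σ√T = 0.664324 − 0.204703 = 0.459621
e^{−rT} = e^{−0.0154·2.4455} = 0.963040
N(−d₁) = 0.253242,  N(−d₂) = 0.322894
Put price V = K·e^{−rT}·N(−d₂) − S·N(−d₁) = 36.024693 − 31.698243 = 4.326450
Δ = −N(−d₁) = -0.253242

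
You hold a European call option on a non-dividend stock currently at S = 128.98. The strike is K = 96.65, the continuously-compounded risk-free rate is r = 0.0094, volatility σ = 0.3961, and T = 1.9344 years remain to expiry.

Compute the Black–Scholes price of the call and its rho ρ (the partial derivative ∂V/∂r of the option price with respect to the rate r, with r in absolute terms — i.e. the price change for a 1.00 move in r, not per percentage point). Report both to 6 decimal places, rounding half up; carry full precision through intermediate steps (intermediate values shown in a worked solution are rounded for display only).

σ√T = 0.3961·√1.9344 = 0.550907
d₁ = (ln(S/K) + (r+σ²/2)T) / (σ√T) = (ln(128.98/96.65) + (0.0094+0.3961²/2)·1.9344) / 0.550907 = (0.288561 + 0.169932) / 0.550907 = 0.832253
d₂ = d₁ − σ√T = 0.832253 − 0.550907 = 0.281346
e^{−rT} = e^{−0.0094·1.9344} = 0.981981
N(d₁) = 0.797367,  N(d₂) = 0.610778
Call price V = S·N(d₁) − K·e^{−rT}·N(d₂) = 102.844378 − 57.967956 = 44.876421
ρ = K·T·e^{−rT}·N(d₂) = 112.133214

price = 44.876421
ρ = 112.133214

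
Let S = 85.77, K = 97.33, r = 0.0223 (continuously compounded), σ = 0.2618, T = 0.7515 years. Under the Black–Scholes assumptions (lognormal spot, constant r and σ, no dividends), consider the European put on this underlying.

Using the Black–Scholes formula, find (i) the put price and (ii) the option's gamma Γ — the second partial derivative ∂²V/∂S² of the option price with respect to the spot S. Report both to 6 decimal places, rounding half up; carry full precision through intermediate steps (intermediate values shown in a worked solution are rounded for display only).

σ√T = 0.2618·√0.7515 = 0.226952
d₁ = (ln(S/K) + (r+σ²/2)T) / (σ√T) = (ln(85.77/97.33) + (0.0223+0.2618²/2)·0.7515) / 0.226952 = (-0.126438 + 0.042512) / 0.226952 = -0.369796
d₂ = d₁ − σ√T = -0.369796 − 0.226952 = -0.596748
e^{−rT} = e^{−0.0223·0.7515} = 0.983381
N(−d₁) = 0.644233,  N(−d₂) = 0.724662
Put price V = K·e^{−rT}·N(−d₂) − S·N(−d₁) = 69.359216 − 55.255834 = 14.103382
φ(d₁) = (1/√(2π))·e^{−d₁²/2} = 0.372576
Γ = φ(d₁) / (S·σ·√T) = 0.019140

price = 14.103382
Γ = 0.019140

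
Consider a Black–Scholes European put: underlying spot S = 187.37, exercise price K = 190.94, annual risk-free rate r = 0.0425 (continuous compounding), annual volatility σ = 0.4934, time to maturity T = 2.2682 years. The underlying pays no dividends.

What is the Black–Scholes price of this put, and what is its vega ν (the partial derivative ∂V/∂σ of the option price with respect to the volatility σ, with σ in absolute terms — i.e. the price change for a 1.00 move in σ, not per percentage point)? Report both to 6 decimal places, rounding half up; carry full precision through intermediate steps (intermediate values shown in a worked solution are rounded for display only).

σ√T = 0.4934·√2.2682 = 0.743087
d₁ = (ln(S/K) + (r+σ²/2)T) / (σ√T) = (ln(187.37/190.94) + (0.0425+0.4934²/2)·2.2682) / 0.743087 = (-0.018874 + 0.372488) / 0.743087 = 0.475871
d₂ = d₁ − σ√T = 0.475871 − 0.743087 = -0.267216
e^{−rT} = e^{−0.0425·2.2682} = 0.908102
N(−d₁) = 0.317083,  N(−d₂) = 0.605349
Put price V = K·e^{−rT}·N(−d₂) − S·N(−d₁) = 104.963210 − 59.411851 = 45.551359
φ(d₁) = (1/√(2π))·e^{−d₁²/2} = 0.356235
ν = S·φ(d₁)·√T = 100.525688

price = 45.551359
ν = 100.525688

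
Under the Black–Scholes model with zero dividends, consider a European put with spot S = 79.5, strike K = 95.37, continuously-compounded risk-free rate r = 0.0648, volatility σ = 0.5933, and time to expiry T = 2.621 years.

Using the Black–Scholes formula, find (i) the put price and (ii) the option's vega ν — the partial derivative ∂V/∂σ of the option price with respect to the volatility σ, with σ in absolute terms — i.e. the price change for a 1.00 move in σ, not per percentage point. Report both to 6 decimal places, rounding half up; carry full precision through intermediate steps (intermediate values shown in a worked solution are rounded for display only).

σ√T = 0.5933·√2.621 = 0.960523
d₁ = (ln(S/K) + (r+σ²/2)T) / (σ√T) = (ln(79.5/95.37) + (0.0648+0.5933²/2)·2.621) / 0.960523 = (-0.182007 + 0.631143) / 0.960523 = 0.467595
d₂ = d₁ − σ√T = 0.467595 − 0.960523 = -0.492928
e^{−rT} = e^{−0.0648·2.621} = 0.843799
N(−d₁) = 0.320037,  N(−d₂) = 0.688968
Put price V = K·e^{−rT}·N(−d₂) − S·N(−d₁) = 55.443425 − 25.442942 = 30.000483
φ(d₁) = (1/√(2π))·e^{−d₁²/2} = 0.357628
ν = S·φ(d₁)·√T = 46.029098

price = 30.000483
ν = 46.029098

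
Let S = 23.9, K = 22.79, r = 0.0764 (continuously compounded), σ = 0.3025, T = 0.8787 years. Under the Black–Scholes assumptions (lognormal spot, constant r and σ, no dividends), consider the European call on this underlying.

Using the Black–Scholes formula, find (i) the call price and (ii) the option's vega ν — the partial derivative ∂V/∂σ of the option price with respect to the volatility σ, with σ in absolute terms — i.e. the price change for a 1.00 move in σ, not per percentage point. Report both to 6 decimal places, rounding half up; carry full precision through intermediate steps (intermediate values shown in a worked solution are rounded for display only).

price = 4.047528
ν = 7.699028

σ√T = 0.3025·√0.8787 = 0.283560
d₁ = (ln(S/K) + (r+σ²/2)T) / (σ√T) = (ln(23.9/22.79) + (0.0764+0.3025²/2)·0.8787) / 0.283560 = (0.047557 + 0.107336) / 0.283560 = 0.546242
d₂ = d₁ − σ√T = 0.546242 − 0.283560 = 0.262681
e^{−rT} = e^{−0.0764·0.8787} = 0.935071
N(d₁) = 0.707550,  N(d₂) = 0.603602
Call price V = S·N(d₁) − K·e^{−rT}·N(d₂) = 16.910448 − 12.862919 = 4.047528
φ(d₁) = (1/√(2π))·e^{−d₁²/2} = 0.343651
ν = S·φ(d₁)·√T = 7.699028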